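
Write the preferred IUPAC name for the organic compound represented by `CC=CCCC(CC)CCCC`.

Counting along the main chain through the multiple bond gives 10 carbons: the parent is decane.
The chain contains a C=C double bond, so the unsaturation ending is -ene.
The numbering direction is chosen so that numbering from this end puts the double bond at C-2 rather than C-8.
With this numbering: the double bond between C-2 and C-3; an ethyl group at C-6.
The name is 6-ethyldec-2-ene.

6-ethyldec-2-ene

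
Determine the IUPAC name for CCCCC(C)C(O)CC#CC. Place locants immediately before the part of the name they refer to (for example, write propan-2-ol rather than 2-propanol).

6-methyldec-2-yn-5-ol

The longest chain bearing the –OH group and the multiple bond is 10 carbons long (decane).
The principal characteristic group is an alcohol (–OH), named with the suffix -ol.
The chain contains a C≡C triple bond, so the unsaturation ending is -yne.
The numbering direction is chosen so that numbering from this end puts the hydroxyl group at C-5 rather than C-6.
With this numbering: the hydroxyl at C-5; the triple bond between C-2 and C-3; a methyl group at C-6.
Putting it together: 6-methyldec-2-yn-5-ol.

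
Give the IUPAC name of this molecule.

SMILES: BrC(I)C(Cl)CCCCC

The parent chain contains 7 carbons (heptane).
The numbering direction is chosen so that the substituent locant set {1,1,2} is lower than {6,7,7} at the first point of difference.
That gives a bromo group at C-1; a chloro group at C-2; an iodo group at C-1.
The substituents are ordered alphabetically, ignoring any di-/tri- multipliers.
Assembling the pieces gives 1-bromo-2-chloro-1-iodoheptane.

1-bromo-2-chloro-1-iodoheptane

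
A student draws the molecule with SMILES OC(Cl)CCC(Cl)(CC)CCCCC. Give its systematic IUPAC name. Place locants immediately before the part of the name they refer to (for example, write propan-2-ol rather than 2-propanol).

The longest chain bearing the –OH group is 9 carbons long (nonane).
An alcohol (–OH) is the principal characteristic group, giving the suffix -ol.
Choose the numbering such that numbering from this end puts the hydroxyl group at C-1 rather than C-9.
With this numbering: the hydroxyl at C-1; chloro groups at C-1 and C-4; an ethyl group at C-4.
Substituent prefixes are cited in alphabetical order (multiplying prefixes like di-/tri- are ignored for ordering).
The name is 1,4-dichloro-4-ethylnonan-1-ol.

1,4-dichloro-4-ethylnonan-1-ol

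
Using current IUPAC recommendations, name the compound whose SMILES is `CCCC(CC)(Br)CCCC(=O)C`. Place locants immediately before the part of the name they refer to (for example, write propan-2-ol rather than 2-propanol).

6-bromo-6-ethylnonan-2-one

Counting along the main chain through the carbonyl gives 9 carbons: the parent is nonane.
A ketone (C=O on an internal carbon) is the principal characteristic group, giving the suffix -one.
The numbering direction is chosen so that numbering from this end puts the carbonyl group at C-2 rather than C-8.
That gives the carbonyl at C-2; a bromo group at C-6; an ethyl group at C-6.
Prefixes are listed alphabetically: bromo, ethyl.
Putting it together: 6-bromo-6-ethylnonan-2-one.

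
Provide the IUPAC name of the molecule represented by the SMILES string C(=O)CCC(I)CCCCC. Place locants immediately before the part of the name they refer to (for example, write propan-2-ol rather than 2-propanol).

The longest carbon chain that includes the –CHO group has 9 carbons, so the parent hydride is nonane.
The principal characteristic group is an aldehyde (terminal –CHO), named with the suffix -al.
Number the chain so that the aldehyde carbon is C-1 by definition.
That gives an iodo group at C-4.
Assembling the pieces gives 4-iodononanal.

4-iodononanal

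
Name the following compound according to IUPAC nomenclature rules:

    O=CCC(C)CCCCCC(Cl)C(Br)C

The longest chain bearing the –CHO group is 11 carbons long (undecane).
An aldehyde (terminal –CHO) is the principal characteristic group, giving the suffix -al.
The numbering direction is chosen so that the aldehyde carbon is C-1 by definition.
With this numbering: a bromo group at C-10; a chloro group at C-9; a methyl group at C-3.
Prefixes are listed alphabetically: bromo, chloro, methyl.
The name is 10-bromo-9-chloro-3-methylundecanal.

10-bromo-9-chloro-3-methylundecanal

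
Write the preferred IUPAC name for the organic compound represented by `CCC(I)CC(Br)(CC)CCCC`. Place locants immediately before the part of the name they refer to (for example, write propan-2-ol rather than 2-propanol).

The longest continuous carbon chain has 9 atoms, so the parent hydride is nonane.
Number the chain so that the substituent locant set {3,5,5} is lower than {5,5,7} at the first point of difference.
That gives a bromo group at C-5; an ethyl group at C-5; an iodo group at C-3.
Prefixes are listed alphabetically: bromo, ethyl, iodo.
The name is 5-bromo-5-ethyl-3-iodononane.

5-bromo-5-ethyl-3-iodononane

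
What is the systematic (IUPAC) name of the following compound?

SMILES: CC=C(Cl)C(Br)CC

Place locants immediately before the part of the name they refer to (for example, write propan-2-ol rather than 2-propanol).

4-bromo-3-chlorohex-2-ene

Counting along the main chain through the multiple bond gives 6 carbons: the parent is hexane.
A C=C double bond in the chain gives the infix -ene-.
Number the chain so that numbering from this end puts the double bond at C-2 rather than C-4.
With this numbering: the double bond between C-2 and C-3; a bromo group at C-4; a chloro group at C-3.
The substituents are ordered alphabetically, ignoring any di-/tri- multipliers.
Putting it together: 4-bromo-3-chlorohex-2-ene.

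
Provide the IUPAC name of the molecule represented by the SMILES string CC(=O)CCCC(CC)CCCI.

Counting along the main chain through the carbonyl gives 9 carbons: the parent is nonane.
The principal characteristic group is a ketone (C=O on an internal carbon), named with the suffix -one.
The numbering direction is chosen so that numbering from this end puts the carbonyl group at C-2 rather than C-8.
That gives the carbonyl at C-2; an ethyl group at C-6; an iodo group at C-9.
Prefixes are listed alphabetically: ethyl, iodo.
Assembling the pieces gives 6-ethyl-9-iodononan-2-one.

6-ethyl-9-iodononan-2-one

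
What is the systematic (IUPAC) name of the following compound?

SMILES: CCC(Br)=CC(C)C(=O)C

Counting along the main chain through the carbonyl and the multiple bond gives 7 carbons: the parent is heptane.
A ketone (C=O on an internal carbon) is the principal characteristic group, giving the suffix -one.
A C=C double bond in the chain gives the infix -ene-.
Number the chain so that numbering from this end puts the carbonyl group at C-2 rather than C-6.
This places the carbonyl at C-2; the double bond between C-4 and C-5; a bromo group at C-5; a methyl group at C-3.
Prefixes are listed alphabetically: bromo, methyl.
The name is 5-bromo-3-methylhept-4-en-2-one.

5-bromo-3-methylhept-4-en-2-one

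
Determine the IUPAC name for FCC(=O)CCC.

1-fluoropentan-2-one

The longest chain bearing the carbonyl is 5 carbons long (pentane).
The principal characteristic group is a ketone (C=O on an internal carbon), named with the suffix -one.
Number the chain so that numbering from this end puts the carbonyl group at C-2 rather than C-4.
This places the carbonyl at C-2; a fluoro group at C-1.
Assembling the pieces gives 1-fluoropentan-2-one.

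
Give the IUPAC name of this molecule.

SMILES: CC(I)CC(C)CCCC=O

The longest carbon chain that includes the –CHO group has 8 carbons, so the parent hydride is octane.
An aldehyde (terminal –CHO) is the principal characteristic group, giving the suffix -al.
Number the chain so that the aldehyde carbon is C-1 by definition.
With this numbering: an iodo group at C-7; a methyl group at C-5.
The substituents are ordered alphabetically, ignoring any di-/tri- multipliers.
The name is 7-iodo-5-methyloctanal.

7-iodo-5-methyloctanal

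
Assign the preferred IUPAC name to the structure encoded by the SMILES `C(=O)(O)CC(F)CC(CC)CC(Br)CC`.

The longest chain bearing the –COOH group is 9 carbons long (nonane).
The principal characteristic group is a carboxylic acid (terminal –COOH), named with the suffix -oic acid.
Choose the numbering such that the carboxylic acid carbon is C-1 by definition.
That gives a bromo group at C-7; an ethyl group at C-5; a fluoro group at C-3.
Prefixes are listed alphabetically: bromo, ethyl, fluoro.
Assembling the pieces gives 7-bromo-5-ethyl-3-fluorononanoic acid.

7-bromo-5-ethyl-3-fluorononanoic acid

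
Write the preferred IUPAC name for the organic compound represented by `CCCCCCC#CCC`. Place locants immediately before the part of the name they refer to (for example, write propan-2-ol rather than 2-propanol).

dec-3-yne

The longest chain bearing the multiple bond is 10 carbons long (decane).
A C≡C triple bond in the chain gives the infix -yne-.
Number the chain so that numbering from this end puts the triple bond at C-3 rather than C-7.
That gives the triple bond between C-3 and C-4.
Putting it together: dec-3-yne.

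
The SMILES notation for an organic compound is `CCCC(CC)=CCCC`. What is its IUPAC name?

The longest carbon chain that includes the multiple bond has 8 carbons, so the parent hydride is octane.
The chain contains a C=C double bond, so the unsaturation ending is -ene.
Choose the numbering such that the substituent locant set {4} is lower than {5} at the first point of difference.
With this numbering: the double bond between C-4 and C-5; an ethyl group at C-4.
Putting it together: 4-ethyloct-4-ene.

4-ethyloct-4-ene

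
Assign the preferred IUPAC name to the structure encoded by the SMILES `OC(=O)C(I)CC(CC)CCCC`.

4-ethyl-2-iodooctanoic acid

Counting along the main chain through the –COOH group gives 8 carbons: the parent is octane.
The principal characteristic group is a carboxylic acid (terminal –COOH), named with the suffix -oic acid.
Choose the numbering such that the carboxylic acid carbon is C-1 by definition.
That gives an ethyl group at C-4; an iodo group at C-2.
Substituent prefixes are cited in alphabetical order (multiplying prefixes like di-/tri- are ignored for ordering).
The name is 4-ethyl-2-iodooctanoic acid.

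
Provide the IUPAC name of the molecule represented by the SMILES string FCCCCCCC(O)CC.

9-fluorononan-3-ol

The longest carbon chain that includes the –OH group has 9 carbons, so the parent hydride is nonane.
The highest-priority functional group is an alcohol (–OH), so the name ends in -ol.
The numbering direction is chosen so that numbering from this end puts the hydroxyl group at C-3 rather than C-7.
With this numbering: the hydroxyl at C-3; a fluoro group at C-9.
Assembling the pieces gives 9-fluorononan-3-ol.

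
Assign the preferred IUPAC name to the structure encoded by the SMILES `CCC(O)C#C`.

The longest chain bearing the –OH group and the multiple bond is 5 carbons long (pentane).
The principal characteristic group is an alcohol (–OH), named with the suffix -ol.
A C≡C triple bond in the chain gives the infix -yne-.
Choose the numbering such that numbering from this end puts the triple bond at C-1 rather than C-4.
With this numbering: the hydroxyl at C-3; the triple bond between C-1 and C-2.
The name is pent-1-yn-3-ol.

pent-1-yn-3-ol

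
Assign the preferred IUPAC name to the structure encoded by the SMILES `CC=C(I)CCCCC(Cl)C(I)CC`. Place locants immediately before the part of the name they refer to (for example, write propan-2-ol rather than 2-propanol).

Counting along the main chain through the multiple bond gives 11 carbons: the parent is undecane.
There is one C=C double bond, indicated by the ending -ene.
The numbering direction is chosen so that numbering from this end puts the double bond at C-2 rather than C-9.
That gives the double bond between C-2 and C-3; a chloro group at C-8; iodo groups at C-3 and C-9.
The substituents are ordered alphabetically, ignoring any di-/tri- multipliers.
Assembling the pieces gives 8-chloro-3,9-diiodoundec-2-ene.

8-chloro-3,9-diiodoundec-2-ene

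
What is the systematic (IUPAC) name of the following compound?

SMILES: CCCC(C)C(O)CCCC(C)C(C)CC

The longest carbon chain that includes the –OH group has 12 carbons, so the parent hydride is dodecane.
The principal characteristic group is an alcohol (–OH), named with the suffix -ol.
Choose the numbering such that numbering from this end puts the hydroxyl group at C-5 rather than C-8.
This places the hydroxyl at C-5; methyl groups at C-4 and C-9 and C-10.
The name is 4,9,10-trimethyldodecan-5-ol.

4,9,10-trimethyldodecan-5-ol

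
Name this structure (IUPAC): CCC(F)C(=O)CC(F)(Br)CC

The longest chain bearing the carbonyl is 8 carbons long (octane).
The highest-priority functional group is a ketone (C=O on an internal carbon), so the name ends in -one.
Number the chain so that numbering from this end puts the carbonyl group at C-4 rather than C-5.
With this numbering: the carbonyl at C-4; a bromo group at C-6; fluoro groups at C-3 and C-6.
The substituents are ordered alphabetically, ignoring any di-/tri- multipliers.
Assembling the pieces gives 6-bromo-3,6-difluorooctan-4-one.

6-bromo-3,6-difluorooctan-4-one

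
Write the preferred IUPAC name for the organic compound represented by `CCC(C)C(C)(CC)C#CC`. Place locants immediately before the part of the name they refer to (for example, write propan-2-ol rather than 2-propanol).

The longest chain bearing the multiple bond is 7 carbons long (heptane).
A C≡C triple bond in the chain gives the infix -yne-.
Choose the numbering such that numbering from this end puts the triple bond at C-2 rather than C-5.
That gives the triple bond between C-2 and C-3; an ethyl group at C-4; methyl groups at C-4 and C-5.
Substituent prefixes are cited in alphabetical order (multiplying prefixes like di-/tri- are ignored for ordering).
Putting it together: 4-ethyl-4,5-dimethylhept-2-yne.

4-ethyl-4,5-dimethylhept-2-yne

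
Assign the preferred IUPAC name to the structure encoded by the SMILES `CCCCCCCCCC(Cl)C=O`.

2-chloroundecanal

Counting along the main chain through the –CHO group gives 11 carbons: the parent is undecane.
An aldehyde (terminal –CHO) is the principal characteristic group, giving the suffix -al.
Number the chain so that the aldehyde carbon is C-1 by definition.
That gives a chloro group at C-2.
Putting it together: 2-chloroundecanal.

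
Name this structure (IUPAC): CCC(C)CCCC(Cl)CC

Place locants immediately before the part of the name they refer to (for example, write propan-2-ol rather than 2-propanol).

3-chloro-7-methylnonane

The longest carbon chain is 9 atoms: the parent is nonane.
The numbering direction is chosen so that the locant sets are identical either way, so the alphabetically earlier chloro substituent takes the lower locant (3 rather than 7).
That gives a chloro group at C-3; a methyl group at C-7.
Prefixes are listed alphabetically: chloro, methyl.
Putting it together: 3-chloro-7-methylnonane.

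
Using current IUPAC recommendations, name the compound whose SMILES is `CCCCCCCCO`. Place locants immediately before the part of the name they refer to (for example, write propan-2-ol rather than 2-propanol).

Counting along the main chain through the –OH group gives 8 carbons: the parent is octane.
The highest-priority functional group is an alcohol (–OH), so the name ends in -ol.
Choose the numbering such that numbering from this end puts the hydroxyl group at C-1 rather than C-8.
That gives the hydroxyl at C-1.
The name is octan-1-ol.

octan-1-ol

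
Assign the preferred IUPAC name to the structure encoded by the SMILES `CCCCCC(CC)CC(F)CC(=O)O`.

5-ethyl-3-fluorodecanoic acid

The longest carbon chain that includes the –COOH group has 10 carbons, so the parent hydride is decane.
A carboxylic acid (terminal –COOH) is the principal characteristic group, giving the suffix -oic acid.
The numbering direction is chosen so that the carboxylic acid carbon is C-1 by definition.
That gives an ethyl group at C-5; a fluoro group at C-3.
Substituent prefixes are cited in alphabetical order (multiplying prefixes like di-/tri- are ignored for ordering).
The name is 5-ethyl-3-fluorodecanoic acid.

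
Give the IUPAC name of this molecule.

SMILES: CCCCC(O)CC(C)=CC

3-methylnon-2-en-5-ol

The longest carbon chain that includes the –OH group and the multiple bond has 9 carbons, so the parent hydride is nonane.
The highest-priority functional group is an alcohol (–OH), so the name ends in -ol.
A C=C double bond in the chain gives the infix -ene-.
Choose the numbering such that numbering from this end puts the double bond at C-2 rather than C-7.
With this numbering: the hydroxyl at C-5; the double bond between C-2 and C-3; a methyl group at C-3.
The name is 3-methylnon-2-en-5-ol.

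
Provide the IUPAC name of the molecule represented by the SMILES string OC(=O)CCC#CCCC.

oct-4-ynoic acid

The longest carbon chain that includes the –COOH group and the multiple bond has 8 carbons, so the parent hydride is octane.
A carboxylic acid (terminal –COOH) is the principal characteristic group, giving the suffix -oic acid.
A C≡C triple bond in the chain gives the infix -yne-.
Number the chain so that the carboxylic acid carbon is C-1 by definition.
That gives the triple bond between C-4 and C-5.
Assembling the pieces gives oct-4-ynoic acid.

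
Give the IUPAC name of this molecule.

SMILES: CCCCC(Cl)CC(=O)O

3-chloroheptanoic acid

The longest chain bearing the –COOH group is 7 carbons long (heptane).
The highest-priority functional group is a carboxylic acid (terminal –COOH), so the name ends in -oic acid.
Choose the numbering such that the carboxylic acid carbon is C-1 by definition.
That gives a chloro group at C-3.
Assembling the pieces gives 3-chloroheptanoic acid.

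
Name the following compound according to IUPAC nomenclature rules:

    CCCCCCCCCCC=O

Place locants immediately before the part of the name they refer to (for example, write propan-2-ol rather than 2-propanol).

undecanal

The longest chain bearing the –CHO group is 11 carbons long (undecane).
The highest-priority functional group is an aldehyde (terminal –CHO), so the name ends in -al.
The numbering direction is chosen so that the aldehyde carbon is C-1 by definition.
Putting it together: undecanal.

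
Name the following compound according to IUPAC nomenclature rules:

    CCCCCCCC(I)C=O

The longest chain bearing the –CHO group is 9 carbons long (nonane).
The highest-priority functional group is an aldehyde (terminal –CHO), so the name ends in -al.
Choose the numbering such that the aldehyde carbon is C-1 by definition.
With this numbering: an iodo group at C-2.
Putting it together: 2-iodononanal.

2-iodononanal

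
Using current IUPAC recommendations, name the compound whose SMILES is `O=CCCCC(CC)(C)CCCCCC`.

Counting along the main chain through the –CHO group gives 11 carbons: the parent is undecane.
The principal characteristic group is an aldehyde (terminal –CHO), named with the suffix -al.
The numbering direction is chosen so that the aldehyde carbon is C-1 by definition.
That gives an ethyl group at C-5; a methyl group at C-5.
Substituent prefixes are cited in alphabetical order (multiplying prefixes like di-/tri- are ignored for ordering).
Assembling the pieces gives 5-ethyl-5-methylundecanal.

5-ethyl-5-methylundecanal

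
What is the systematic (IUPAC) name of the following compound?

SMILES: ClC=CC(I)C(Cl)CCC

1,4-dichloro-3-iodohept-1-ene

The longest chain bearing the multiple bond is 7 carbons long (heptane).
A C=C double bond in the chain gives the infix -ene-.
The numbering direction is chosen so that numbering from this end puts the double bond at C-1 rather than C-6.
This places the double bond between C-1 and C-2; chloro groups at C-1 and C-4; an iodo group at C-3.
Prefixes are listed alphabetically: chloro, iodo.
The name is 1,4-dichloro-3-iodohept-1-ene.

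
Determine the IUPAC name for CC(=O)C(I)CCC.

The longest chain bearing the carbonyl is 6 carbons long (hexane).
The highest-priority functional group is a ketone (C=O on an internal carbon), so the name ends in -one.
The numbering direction is chosen so that numbering from this end puts the carbonyl group at C-2 rather than C-5.
This places the carbonyl at C-2; an iodo group at C-3.
The name is 3-iodohexan-2-one.

3-iodohexan-2-one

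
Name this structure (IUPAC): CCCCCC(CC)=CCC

4-ethylnon-3-ene

Counting along the main chain through the multiple bond gives 9 carbons: the parent is nonane.
The chain contains a C=C double bond, so the unsaturation ending is -ene.
Number the chain so that numbering from this end puts the double bond at C-3 rather than C-6.
This places the double bond between C-3 and C-4; an ethyl group at C-4.
Assembling the pieces gives 4-ethylnon-3-ene.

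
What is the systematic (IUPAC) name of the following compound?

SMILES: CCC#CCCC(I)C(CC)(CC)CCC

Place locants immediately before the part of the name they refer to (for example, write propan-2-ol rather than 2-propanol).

The longest chain bearing the multiple bond is 11 carbons long (undecane).
There is one C≡C triple bond, indicated by the ending -yne.
The numbering direction is chosen so that numbering from this end puts the triple bond at C-3 rather than C-8.
This places the triple bond between C-3 and C-4; two ethyl groups at C-8; an iodo group at C-7.
Prefixes are listed alphabetically: ethyl, iodo.
Putting it together: 8,8-diethyl-7-iodoundec-3-yne.

8,8-diethyl-7-iodoundec-3-yne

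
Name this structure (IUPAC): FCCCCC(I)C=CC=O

The longest carbon chain that includes the –CHO group and the multiple bond has 8 carbons, so the parent hydride is octane.
The highest-priority functional group is an aldehyde (terminal –CHO), so the name ends in -al.
A C=C double bond in the chain gives the infix -ene-.
Choose the numbering such that the aldehyde carbon is C-1 by definition.
With this numbering: the double bond between C-2 and C-3; a fluoro group at C-8; an iodo group at C-4.
Prefixes are listed alphabetically: fluoro, iodo.
Assembling the pieces gives 8-fluoro-4-iodooct-2-enal.

8-fluoro-4-iodooct-2-enal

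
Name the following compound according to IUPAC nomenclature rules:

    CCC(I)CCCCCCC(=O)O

The longest carbon chain that includes the –COOH group has 10 carbons, so the parent hydride is decane.
The principal characteristic group is a carboxylic acid (terminal –COOH), named with the suffix -oic acid.
Number the chain so that the carboxylic acid carbon is C-1 by definition.
This places an iodo group at C-8.
The name is 8-iododecanoic acid.

8-iododecanoic acid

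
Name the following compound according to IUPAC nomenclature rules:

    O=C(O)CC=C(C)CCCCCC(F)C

10-fluoro-4-methylundec-3-enoic acid

Counting along the main chain through the –COOH group and the multiple bond gives 11 carbons: the parent is undecane.
A carboxylic acid (terminal –COOH) is the principal characteristic group, giving the suffix -oic acid.
There is one C=C double bond, indicated by the ending -ene.
Choose the numbering such that the carboxylic acid carbon is C-1 by definition.
This places the double bond between C-3 and C-4; a fluoro group at C-10; a methyl group at C-4.
The substituents are ordered alphabetically, ignoring any di-/tri- multipliers.
Assembling the pieces gives 10-fluoro-4-methylundec-3-enoic acid.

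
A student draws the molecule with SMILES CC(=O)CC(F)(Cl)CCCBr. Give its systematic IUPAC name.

The longest carbon chain that includes the carbonyl has 7 carbons, so the parent hydride is heptane.
The principal characteristic group is a ketone (C=O on an internal carbon), named with the suffix -one.
Number the chain so that numbering from this end puts the carbonyl group at C-2 rather than C-6.
That gives the carbonyl at C-2; a bromo group at C-7; a chloro group at C-4; a fluoro group at C-4.
The substituents are ordered alphabetically, ignoring any di-/tri- multipliers.
Assembling the pieces gives 7-bromo-4-chloro-4-fluoroheptan-2-one.

7-bromo-4-chloro-4-fluoroheptan-2-one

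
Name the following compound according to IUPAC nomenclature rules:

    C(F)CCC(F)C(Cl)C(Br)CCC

6-bromo-5-chloro-1,4-difluorononane

The longest carbon chain is 9 atoms: the parent is nonane.
Number the chain so that the substituent locant set {1,4,5,6} is lower than {4,5,6,9} at the first point of difference.
With this numbering: a bromo group at C-6; a chloro group at C-5; fluoro groups at C-1 and C-4.
Substituent prefixes are cited in alphabetical order (multiplying prefixes like di-/tri- are ignored for ordering).
Assembling the pieces gives 6-bromo-5-chloro-1,4-difluorononane.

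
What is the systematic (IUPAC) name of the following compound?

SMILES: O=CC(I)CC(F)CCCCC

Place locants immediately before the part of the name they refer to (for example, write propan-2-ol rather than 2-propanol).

The longest carbon chain that includes the –CHO group has 9 carbons, so the parent hydride is nonane.
The highest-priority functional group is an aldehyde (terminal –CHO), so the name ends in -al.
Choose the numbering such that the aldehyde carbon is C-1 by definition.
This places a fluoro group at C-4; an iodo group at C-2.
Prefixes are listed alphabetically: fluoro, iodo.
Putting it together: 4-fluoro-2-iodononanal.

4-fluoro-2-iodononanal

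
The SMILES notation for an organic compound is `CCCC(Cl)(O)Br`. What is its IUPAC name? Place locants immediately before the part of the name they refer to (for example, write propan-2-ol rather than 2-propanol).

The longest chain bearing the –OH group is 4 carbons long (butane).
The principal characteristic group is an alcohol (–OH), named with the suffix -ol.
Choose the numbering such that numbering from this end puts the hydroxyl group at C-1 rather than C-4.
With this numbering: the hydroxyl at C-1; a bromo group at C-1; a chloro group at C-1.
Prefixes are listed alphabetically: bromo, chloro.
Assembling the pieces gives 1-bromo-1-chlorobutan-1-ol.

1-bromo-1-chlorobutan-1-ol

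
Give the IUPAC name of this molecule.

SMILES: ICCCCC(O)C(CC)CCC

The longest carbon chain that includes the –OH group has 9 carbons, so the parent hydride is nonane.
The highest-priority functional group is an alcohol (–OH), so the name ends in -ol.
The numbering direction is chosen so that the substituent locant set {1,6} is lower than {4,9} at the first point of difference.
This places the hydroxyl at C-5; an ethyl group at C-6; an iodo group at C-1.
Substituent prefixes are cited in alphabetical order (multiplying prefixes like di-/tri- are ignored for ordering).
Assembling the pieces gives 6-ethyl-1-iodononan-5-ol.

6-ethyl-1-iodononan-5-ol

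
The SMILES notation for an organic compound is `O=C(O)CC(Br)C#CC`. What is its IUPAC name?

3-bromohex-4-ynoic acid

Counting along the main chain through the –COOH group and the multiple bond gives 6 carbons: the parent is hexane.
The highest-priority functional group is a carboxylic acid (terminal –COOH), so the name ends in -oic acid.
A C≡C triple bond in the chain gives the infix -yne-.
Choose the numbering such that the carboxylic acid carbon is C-1 by definition.
That gives the triple bond between C-4 and C-5; a bromo group at C-3.
The name is 3-bromohex-4-ynoic acid.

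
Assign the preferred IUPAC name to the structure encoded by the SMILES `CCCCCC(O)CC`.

The longest chain bearing the –OH group is 8 carbons long (octane).
The principal characteristic group is an alcohol (–OH), named with the suffix -ol.
Number the chain so that numbering from this end puts the hydroxyl group at C-3 rather than C-6.
This places the hydroxyl at C-3.
The name is octan-3-ol.

octan-3-ol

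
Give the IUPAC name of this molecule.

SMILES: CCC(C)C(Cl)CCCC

The longest carbon chain is 8 atoms: the parent is octane.
Choose the numbering such that the substituent locant set {3,4} is lower than {5,6} at the first point of difference.
With this numbering: a chloro group at C-4; a methyl group at C-3.
The substituents are ordered alphabetically, ignoring any di-/tri- multipliers.
The name is 4-chloro-3-methyloctane.

4-chloro-3-methyloctane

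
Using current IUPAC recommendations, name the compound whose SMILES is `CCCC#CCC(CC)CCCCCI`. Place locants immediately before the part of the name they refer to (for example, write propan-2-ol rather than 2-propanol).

7-ethyl-12-iodododec-4-yne

The longest carbon chain that includes the multiple bond has 12 carbons, so the parent hydride is dodecane.
The chain contains a C≡C triple bond, so the unsaturation ending is -yne.
Number the chain so that numbering from this end puts the triple bond at C-4 rather than C-8.
With this numbering: the triple bond between C-4 and C-5; an ethyl group at C-7; an iodo group at C-12.
The substituents are ordered alphabetically, ignoring any di-/tri- multipliers.
Putting it together: 7-ethyl-12-iodododec-4-yne.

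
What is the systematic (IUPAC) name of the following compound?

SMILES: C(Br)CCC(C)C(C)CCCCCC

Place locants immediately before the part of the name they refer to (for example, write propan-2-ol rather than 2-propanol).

The longest carbon chain is 11 atoms: the parent is undecane.
Choose the numbering such that the substituent locant set {1,4,5} is lower than {7,8,11} at the first point of difference.
With this numbering: a bromo group at C-1; methyl groups at C-4 and C-5.
The substituents are ordered alphabetically, ignoring any di-/tri- multipliers.
Putting it together: 1-bromo-4,5-dimethylundecane.

1-bromo-4,5-dimethylundecane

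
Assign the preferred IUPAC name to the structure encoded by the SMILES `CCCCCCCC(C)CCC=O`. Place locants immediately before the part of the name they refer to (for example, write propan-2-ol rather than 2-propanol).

4-methylundecanal

Counting along the main chain through the –CHO group gives 11 carbons: the parent is undecane.
The principal characteristic group is an aldehyde (terminal –CHO), named with the suffix -al.
Choose the numbering such that the aldehyde carbon is C-1 by definition.
That gives a methyl group at C-4.
Putting it together: 4-methylundecanal.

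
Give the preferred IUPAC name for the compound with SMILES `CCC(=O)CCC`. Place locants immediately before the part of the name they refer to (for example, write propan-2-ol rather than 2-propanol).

hexan-3-one

Counting along the main chain through the carbonyl gives 6 carbons: the parent is hexane.
The highest-priority functional group is a ketone (C=O on an internal carbon), so the name ends in -one.
Choose the numbering such that numbering from this end puts the carbonyl group at C-3 rather than C-4.
With this numbering: the carbonyl at C-3.
The name is hexan-3-one.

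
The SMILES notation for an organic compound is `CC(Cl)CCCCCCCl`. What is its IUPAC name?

The longest carbon chain is 8 atoms: the parent is octane.
Choose the numbering such that the substituent locant set {1,7} is lower than {2,8} at the first point of difference.
That gives chloro groups at C-1 and C-7.
Putting it together: 1,7-dichlorooctane.

1,7-dichlorooctane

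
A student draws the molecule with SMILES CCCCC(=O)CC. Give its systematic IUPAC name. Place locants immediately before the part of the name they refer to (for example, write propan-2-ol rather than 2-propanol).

The longest chain bearing the carbonyl is 7 carbons long (heptane).
The principal characteristic group is a ketone (C=O on an internal carbon), named with the suffix -one.
The numbering direction is chosen so that numbering from this end puts the carbonyl group at C-3 rather than C-5.
This places the carbonyl at C-3.
The name is heptan-3-one.

heptan-3-one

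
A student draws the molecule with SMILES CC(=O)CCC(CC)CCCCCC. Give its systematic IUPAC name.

5-ethylundecan-2-one

Counting along the main chain through the carbonyl gives 11 carbons: the parent is undecane.
The highest-priority functional group is a ketone (C=O on an internal carbon), so the name ends in -one.
Choose the numbering such that numbering from this end puts the carbonyl group at C-2 rather than C-10.
With this numbering: the carbonyl at C-2; an ethyl group at C-5.
The name is 5-ethylundecan-2-one.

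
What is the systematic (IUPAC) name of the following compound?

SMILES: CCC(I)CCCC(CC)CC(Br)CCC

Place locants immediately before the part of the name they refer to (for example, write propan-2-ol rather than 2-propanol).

9-bromo-7-ethyl-3-iodododecane

The longest carbon chain is 12 atoms: the parent is dodecane.
The numbering direction is chosen so that the substituent locant set {3,7,9} is lower than {4,6,10} at the first point of difference.
This places a bromo group at C-9; an ethyl group at C-7; an iodo group at C-3.
Substituent prefixes are cited in alphabetical order (multiplying prefixes like di-/tri- are ignored for ordering).
The name is 9-bromo-7-ethyl-3-iodododecane.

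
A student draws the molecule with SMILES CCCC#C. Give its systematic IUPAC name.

The longest carbon chain that includes the multiple bond has 5 carbons, so the parent hydride is pentane.
There is one C≡C triple bond, indicated by the ending -yne.
Number the chain so that numbering from this end puts the triple bond at C-1 rather than C-4.
That gives the triple bond between C-1 and C-2.
Assembling the pieces gives pent-1-yne.

pent-1-yne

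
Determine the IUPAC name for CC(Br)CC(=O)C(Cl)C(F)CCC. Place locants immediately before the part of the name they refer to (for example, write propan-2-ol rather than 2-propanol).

The longest chain bearing the carbonyl is 9 carbons long (nonane).
A ketone (C=O on an internal carbon) is the principal characteristic group, giving the suffix -one.
The numbering direction is chosen so that numbering from this end puts the carbonyl group at C-4 rather than C-6.
With this numbering: the carbonyl at C-4; a bromo group at C-2; a chloro group at C-5; a fluoro group at C-6.
Prefixes are listed alphabetically: bromo, chloro, fluoro.
Putting it together: 2-bromo-5-chloro-6-fluorononan-4-one.

2-bromo-5-chloro-6-fluorononan-4-one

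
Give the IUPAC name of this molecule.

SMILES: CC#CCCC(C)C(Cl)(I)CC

Counting along the main chain through the multiple bond gives 9 carbons: the parent is nonane.
The chain contains a C≡C triple bond, so the unsaturation ending is -yne.
Number the chain so that numbering from this end puts the triple bond at C-2 rather than C-7.
That gives the triple bond between C-2 and C-3; a chloro group at C-7; an iodo group at C-7; a methyl group at C-6.
Prefixes are listed alphabetically: chloro, iodo, methyl.
Assembling the pieces gives 7-chloro-7-iodo-6-methylnon-2-yne.

7-chloro-7-iodo-6-methylnon-2-yne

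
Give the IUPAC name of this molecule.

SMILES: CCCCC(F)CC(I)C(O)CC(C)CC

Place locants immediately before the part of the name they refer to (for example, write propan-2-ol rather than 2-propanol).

8-fluoro-6-iodo-3-methyldodecan-5-ol

The longest carbon chain that includes the –OH group has 12 carbons, so the parent hydride is dodecane.
An alcohol (–OH) is the principal characteristic group, giving the suffix -ol.
Choose the numbering such that numbering from this end puts the hydroxyl group at C-5 rather than C-8.
This places the hydroxyl at C-5; a fluoro group at C-8; an iodo group at C-6; a methyl group at C-3.
Substituent prefixes are cited in alphabetical order (multiplying prefixes like di-/tri- are ignored for ordering).
The name is 8-fluoro-6-iodo-3-methyldodecan-5-ol.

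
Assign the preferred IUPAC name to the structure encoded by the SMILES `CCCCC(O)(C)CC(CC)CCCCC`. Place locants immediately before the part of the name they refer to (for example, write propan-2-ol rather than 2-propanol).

7-ethyl-5-methyldodecan-5-ol

The longest chain bearing the –OH group is 12 carbons long (dodecane).
The principal characteristic group is an alcohol (–OH), named with the suffix -ol.
The numbering direction is chosen so that numbering from this end puts the hydroxyl group at C-5 rather than C-8.
This places the hydroxyl at C-5; an ethyl group at C-7; a methyl group at C-5.
The substituents are ordered alphabetically, ignoring any di-/tri- multipliers.
The name is 7-ethyl-5-methyldodecan-5-ol.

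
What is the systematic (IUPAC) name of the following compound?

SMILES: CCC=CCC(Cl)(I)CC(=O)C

The longest chain bearing the carbonyl and the multiple bond is 9 carbons long (nonane).
A ketone (C=O on an internal carbon) is the principal characteristic group, giving the suffix -one.
There is one C=C double bond, indicated by the ending -ene.
Number the chain so that numbering from this end puts the carbonyl group at C-2 rather than C-8.
With this numbering: the carbonyl at C-2; the double bond between C-6 and C-7; a chloro group at C-4; an iodo group at C-4.
Prefixes are listed alphabetically: chloro, iodo.
Assembling the pieces gives 4-chloro-4-iodonon-6-en-2-one.

4-chloro-4-iodonon-6-en-2-one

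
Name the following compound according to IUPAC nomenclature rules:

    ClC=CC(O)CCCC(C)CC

The longest chain bearing the –OH group and the multiple bond is 9 carbons long (nonane).
An alcohol (–OH) is the principal characteristic group, giving the suffix -ol.
There is one C=C double bond, indicated by the ending -ene.
Number the chain so that numbering from this end puts the hydroxyl group at C-3 rather than C-7.
With this numbering: the hydroxyl at C-3; the double bond between C-1 and C-2; a chloro group at C-1; a methyl group at C-7.
The substituents are ordered alphabetically, ignoring any di-/tri- multipliers.
Assembling the pieces gives 1-chloro-7-methylnon-1-en-3-ol.

1-chloro-7-methylnon-1-en-3-ol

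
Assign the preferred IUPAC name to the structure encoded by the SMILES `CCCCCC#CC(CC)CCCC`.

5-ethyldodec-6-yne

Counting along the main chain through the multiple bond gives 12 carbons: the parent is dodecane.
The chain contains a C≡C triple bond, so the unsaturation ending is -yne.
Choose the numbering such that the substituent locant set {5} is lower than {8} at the first point of difference.
With this numbering: the triple bond between C-6 and C-7; an ethyl group at C-5.
Putting it together: 5-ethyldodec-6-yne.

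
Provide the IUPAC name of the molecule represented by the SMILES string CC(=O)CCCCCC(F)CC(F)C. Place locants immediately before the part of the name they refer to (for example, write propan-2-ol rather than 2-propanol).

The longest carbon chain that includes the carbonyl has 11 carbons, so the parent hydride is undecane.
The highest-priority functional group is a ketone (C=O on an internal carbon), so the name ends in -one.
Choose the numbering such that numbering from this end puts the carbonyl group at C-2 rather than C-10.
This places the carbonyl at C-2; fluoro groups at C-8 and C-10.
Putting it together: 8,10-difluoroundecan-2-one.

8,10-difluoroundecan-2-one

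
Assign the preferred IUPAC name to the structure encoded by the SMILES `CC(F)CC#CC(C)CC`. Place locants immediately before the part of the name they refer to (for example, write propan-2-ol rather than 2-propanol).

2-fluoro-6-methyloct-4-yne

The longest chain bearing the multiple bond is 8 carbons long (octane).
There is one C≡C triple bond, indicated by the ending -yne.
The numbering direction is chosen so that the substituent locant set {2,6} is lower than {3,7} at the first point of difference.
This places the triple bond between C-4 and C-5; a fluoro group at C-2; a methyl group at C-6.
Substituent prefixes are cited in alphabetical order (multiplying prefixes like di-/tri- are ignored for ordering).
Putting it together: 2-fluoro-6-methyloct-4-yne.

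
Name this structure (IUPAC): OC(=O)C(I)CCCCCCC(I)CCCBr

12-bromo-2,9-diiodododecanoic acid

The longest chain bearing the –COOH group is 12 carbons long (dodecane).
The principal characteristic group is a carboxylic acid (terminal –COOH), named with the suffix -oic acid.
Choose the numbering such that the carboxylic acid carbon is C-1 by definition.
This places a bromo group at C-12; iodo groups at C-2 and C-9.
The substituents are ordered alphabetically, ignoring any di-/tri- multipliers.
The name is 12-bromo-2,9-diiodododecanoic acid.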